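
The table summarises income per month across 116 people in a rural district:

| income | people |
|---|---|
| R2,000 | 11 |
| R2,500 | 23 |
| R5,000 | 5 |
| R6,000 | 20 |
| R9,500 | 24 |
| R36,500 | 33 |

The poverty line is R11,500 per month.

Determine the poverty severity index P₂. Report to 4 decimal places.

Poor units: 11×R2,000, 23×R2,500, 5×R5,000, 20×R6,000, 24×R9,500 (q = 83 of N = 116).
Relative gaps: (11500−2000)/11500 = 0.8261 (×11); (11500−2500)/11500 = 0.7826 (×23); (11500−5000)/11500 = 0.5652 (×5); (11500−6000)/11500 = 0.4783 (×20); (11500−9500)/11500 = 0.1739 (×24).
Squared: 0.6824 (×11); 0.6125 (×23); 0.3195 (×5); 0.2287 (×20); 0.0302 (×24).
Sum = 28.491493; P₂ = 28.491493 / 116 = 0.2456.

0.2456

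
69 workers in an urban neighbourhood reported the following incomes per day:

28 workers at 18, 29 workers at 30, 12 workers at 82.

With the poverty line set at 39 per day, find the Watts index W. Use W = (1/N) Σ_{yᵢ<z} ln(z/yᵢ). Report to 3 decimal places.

Poor units: 28×18, 29×30 (q = 57 of N = 69).
Log gaps: ln(39/18) = 0.7732 (×28); ln(39/30) = 0.2624 (×29).
W = 29.257881 / 69 = 0.424.

0.424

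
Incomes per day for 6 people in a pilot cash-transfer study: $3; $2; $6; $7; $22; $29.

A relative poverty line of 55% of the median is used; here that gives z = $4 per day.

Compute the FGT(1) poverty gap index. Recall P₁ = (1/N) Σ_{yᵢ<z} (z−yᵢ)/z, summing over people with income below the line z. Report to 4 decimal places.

0.1250

Below the line: $2, $3 (q = 2 of N = 6).
Relative gaps: (4−2)/4 = 0.5000; (4−3)/4 = 0.2500.
Sum of shortfalls = 0.750000; P₁ averages over all N: 0.750000 / 6 = 0.1250.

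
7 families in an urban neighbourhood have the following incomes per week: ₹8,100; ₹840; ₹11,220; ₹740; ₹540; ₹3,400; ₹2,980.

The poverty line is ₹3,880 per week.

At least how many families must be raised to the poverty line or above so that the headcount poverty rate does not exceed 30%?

3

5 of the 7 families are poor, so H = 5/7 = 0.714.
A headcount ratio of at most 30% allows at most ⌊0.30 × 7⌋ = 2 poor families.
So at least 5 − 2 = 3 must be lifted.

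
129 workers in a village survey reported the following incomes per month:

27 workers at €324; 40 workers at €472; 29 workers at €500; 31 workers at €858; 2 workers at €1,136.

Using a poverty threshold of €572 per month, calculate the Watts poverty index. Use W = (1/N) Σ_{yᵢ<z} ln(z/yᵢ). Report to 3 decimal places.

Poor units: 27×€324, 40×€472, 29×€500 (q = 96 of N = 129).
Log gaps: ln(572/324) = 0.5684 (×27); ln(572/472) = 0.1922 (×40); ln(572/500) = 0.1345 (×29).
W = 26.934474 / 129 = 0.209.

0.209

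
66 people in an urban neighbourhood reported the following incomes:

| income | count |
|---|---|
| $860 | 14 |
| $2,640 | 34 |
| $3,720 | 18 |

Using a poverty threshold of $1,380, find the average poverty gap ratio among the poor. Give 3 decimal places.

Poor units: 14×$860 (q = 14 of N = 66).
Relative gaps: 0.3768 (×14); sum = 5.275362.
The income-gap ratio divides by q (the poor only): 5.275362 / 14 = 0.377.

0.377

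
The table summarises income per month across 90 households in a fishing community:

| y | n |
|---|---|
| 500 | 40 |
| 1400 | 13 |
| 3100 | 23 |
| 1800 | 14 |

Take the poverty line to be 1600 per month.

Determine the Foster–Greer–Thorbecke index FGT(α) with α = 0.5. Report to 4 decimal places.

Poor units: 40×500, 13×1400 (q = 53 of N = 90).
Gap ratios (z−y)/z: (1600−500)/1600 = 0.6875 (×40); (1600−1400)/1600 = 0.1250 (×13).
Raised to α = 0.5: 0.82916 (×40); 0.35355 (×13).
Sum = 37.762442; FGT(0.5) = 37.762442 / 90 = 0.4196.

0.4196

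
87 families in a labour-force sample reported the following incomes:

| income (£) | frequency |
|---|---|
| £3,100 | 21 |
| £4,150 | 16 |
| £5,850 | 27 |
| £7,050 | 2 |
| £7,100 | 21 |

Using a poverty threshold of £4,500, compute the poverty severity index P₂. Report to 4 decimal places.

0.0245

Below the line: 21×£3,100, 16×£4,150 (q = 37 of N = 87).
Gap ratios (z−y)/z: (4500−3100)/4500 = 0.3111 (×21); (4500−4150)/4500 = 0.0778 (×16).
Squared: 0.0968 (×21); 0.0060 (×16).
Sum = 2.129383; P₂ = 2.129383 / 87 = 0.0245.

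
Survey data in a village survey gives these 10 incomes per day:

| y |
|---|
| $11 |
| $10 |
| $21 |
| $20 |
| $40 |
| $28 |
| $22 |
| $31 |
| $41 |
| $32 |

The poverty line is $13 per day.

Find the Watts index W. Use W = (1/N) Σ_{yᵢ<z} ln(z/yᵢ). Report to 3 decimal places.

0.043

Below z: $10, $11 (q = 2 of N = 10).
Log gaps: ln(13/10) = 0.2624; ln(13/11) = 0.1671.
W = 0.429418 / 10 = 0.043.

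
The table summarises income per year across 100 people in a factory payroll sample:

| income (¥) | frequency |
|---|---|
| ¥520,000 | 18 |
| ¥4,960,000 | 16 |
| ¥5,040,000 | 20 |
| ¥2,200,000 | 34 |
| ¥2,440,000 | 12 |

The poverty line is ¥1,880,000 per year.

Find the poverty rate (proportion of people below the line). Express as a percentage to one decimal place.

18 of the 100 people have income below ¥1,880,000.
H = 18/100 = 18.0%.

18.0%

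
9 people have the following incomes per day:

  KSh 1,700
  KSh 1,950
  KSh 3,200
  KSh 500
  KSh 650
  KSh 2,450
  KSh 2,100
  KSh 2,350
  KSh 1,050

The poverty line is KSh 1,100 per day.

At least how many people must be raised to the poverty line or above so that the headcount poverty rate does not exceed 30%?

3 of the 9 people are poor, so H = 3/9 = 0.333.
A headcount ratio of at most 30% allows at most ⌊0.30 × 9⌋ = 2 poor people.
So at least 3 − 2 = 1 must be lifted.

1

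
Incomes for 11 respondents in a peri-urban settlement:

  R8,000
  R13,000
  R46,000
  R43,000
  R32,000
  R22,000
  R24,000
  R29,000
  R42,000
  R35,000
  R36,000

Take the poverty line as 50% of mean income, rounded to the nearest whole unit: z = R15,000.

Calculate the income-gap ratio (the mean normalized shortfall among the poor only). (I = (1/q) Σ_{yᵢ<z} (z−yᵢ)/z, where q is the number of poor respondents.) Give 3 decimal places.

Poor units: R8,000, R13,000 (q = 2 of N = 11).
Shortfall ratios (z−y)/z: 0.4667, 0.1333; sum = 0.600000.
The income-gap ratio divides by q (the poor only): 0.600000 / 2 = 0.300.

0.300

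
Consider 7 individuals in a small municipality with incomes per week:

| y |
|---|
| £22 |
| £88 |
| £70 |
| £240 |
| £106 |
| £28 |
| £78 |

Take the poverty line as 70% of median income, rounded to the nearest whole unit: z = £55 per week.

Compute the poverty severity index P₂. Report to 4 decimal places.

Poor units: £22, £28 (q = 2 of N = 7).
Relative gaps: (55−22)/55 = 0.6000; (55−28)/55 = 0.4909.
Squared: 0.3600; 0.2410.
Sum = 0.600992; P₂ = 0.600992 / 7 = 0.0859.

0.0859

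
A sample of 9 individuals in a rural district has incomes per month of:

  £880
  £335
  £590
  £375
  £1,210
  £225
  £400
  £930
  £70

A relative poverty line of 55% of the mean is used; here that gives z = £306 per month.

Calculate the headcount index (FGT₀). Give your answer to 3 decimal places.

0.222

2 of the 9 individuals have income below £306.
H = 2/9 = 0.222.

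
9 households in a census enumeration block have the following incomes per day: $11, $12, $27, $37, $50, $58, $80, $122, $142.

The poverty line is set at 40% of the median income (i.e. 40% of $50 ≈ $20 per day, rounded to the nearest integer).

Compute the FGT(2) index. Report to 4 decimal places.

Poor units: $11, $12 (q = 2 of N = 9).
Shortfall ratios: (20−11)/20 = 0.4500; (20−12)/20 = 0.4000.
Squared: 0.2025; 0.1600.
Sum = 0.362500; P₂ = 0.362500 / 9 = 0.0403.

0.0403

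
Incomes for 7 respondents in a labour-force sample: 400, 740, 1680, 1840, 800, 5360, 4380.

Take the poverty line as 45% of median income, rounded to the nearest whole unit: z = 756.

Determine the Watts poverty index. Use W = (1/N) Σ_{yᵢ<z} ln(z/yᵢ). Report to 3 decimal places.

Below z: 400, 740 (q = 2 of N = 7).
Log shortfalls: ln(756/400) = 0.6366; ln(756/740) = 0.0214.
W = 0.657968 / 7 = 0.094.

0.094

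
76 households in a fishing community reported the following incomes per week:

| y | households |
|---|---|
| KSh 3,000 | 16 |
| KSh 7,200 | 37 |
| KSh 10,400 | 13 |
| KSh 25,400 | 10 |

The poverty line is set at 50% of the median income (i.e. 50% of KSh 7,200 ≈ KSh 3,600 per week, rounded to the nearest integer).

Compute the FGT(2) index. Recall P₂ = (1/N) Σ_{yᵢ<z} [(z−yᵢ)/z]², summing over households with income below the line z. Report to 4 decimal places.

Below z: 16×KSh 3,000 (q = 16 of N = 76).
Normalized shortfalls: (3600−3000)/3600 = 0.1667 (×16).
Squared: 0.0278 (×16).
Sum = 0.444444; P₂ = 0.444444 / 76 = 0.0058.

0.0058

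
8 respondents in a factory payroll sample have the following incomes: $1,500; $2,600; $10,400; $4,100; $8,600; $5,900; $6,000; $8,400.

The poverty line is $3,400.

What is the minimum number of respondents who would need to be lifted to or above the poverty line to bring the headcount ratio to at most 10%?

2 of the 8 respondents are poor, so H = 2/8 = 0.250.
A headcount ratio of at most 10% allows at most ⌊0.10 × 8⌋ = 0 poor respondents.
So at least 2 − 0 = 2 must be lifted.

2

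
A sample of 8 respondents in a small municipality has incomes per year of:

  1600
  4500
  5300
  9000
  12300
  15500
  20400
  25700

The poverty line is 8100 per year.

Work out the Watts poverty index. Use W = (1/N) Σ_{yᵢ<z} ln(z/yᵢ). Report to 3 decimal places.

Incomes under z: 1600, 4500, 5300 (q = 3 of N = 8).
ln(z/y) terms: ln(8100/1600) = 1.6219; ln(8100/4500) = 0.5878; ln(8100/5300) = 0.4242.
W = 2.633804 / 8 = 0.329.

0.329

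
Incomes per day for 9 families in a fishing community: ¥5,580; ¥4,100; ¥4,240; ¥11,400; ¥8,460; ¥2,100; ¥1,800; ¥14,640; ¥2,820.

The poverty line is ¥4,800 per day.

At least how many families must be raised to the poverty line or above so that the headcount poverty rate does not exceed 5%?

5

5 of the 9 families are poor, so H = 5/9 = 0.556.
A headcount ratio of at most 5% allows at most ⌊0.05 × 9⌋ = 0 poor families.
So at least 5 − 0 = 5 must be lifted.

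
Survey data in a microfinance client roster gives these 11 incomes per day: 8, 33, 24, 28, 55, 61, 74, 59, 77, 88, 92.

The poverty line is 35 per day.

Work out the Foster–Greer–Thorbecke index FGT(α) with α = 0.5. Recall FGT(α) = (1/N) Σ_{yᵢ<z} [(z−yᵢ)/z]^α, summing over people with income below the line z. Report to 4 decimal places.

Below the line: 8, 24, 28, 33 (q = 4 of N = 11).
Shortfall ratios: (35−8)/35 = 0.7714; (35−24)/35 = 0.3143; (35−28)/35 = 0.2000; (35−33)/35 = 0.0571.
Raised to α = 0.5: 0.87831; 0.56061; 0.44721; 0.23905.
Sum = 2.125181; FGT(0.5) = 2.125181 / 11 = 0.1932.

0.1932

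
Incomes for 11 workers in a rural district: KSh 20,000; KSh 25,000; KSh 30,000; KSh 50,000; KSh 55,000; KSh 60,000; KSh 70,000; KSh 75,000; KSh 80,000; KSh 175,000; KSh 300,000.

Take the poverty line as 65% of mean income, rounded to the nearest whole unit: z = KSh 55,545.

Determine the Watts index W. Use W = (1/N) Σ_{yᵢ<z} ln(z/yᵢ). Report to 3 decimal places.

Incomes under z: KSh 20,000, KSh 25,000, KSh 30,000, KSh 50,000, KSh 55,000 (q = 5 of N = 11).
Log gaps: ln(55545/20000) = 1.0215; ln(55545/25000) = 0.7983; ln(55545/30000) = 0.6160; ln(55545/50000) = 0.1052; ln(55545/55000) = 0.0099.
W = 2.550806 / 11 = 0.232.

0.232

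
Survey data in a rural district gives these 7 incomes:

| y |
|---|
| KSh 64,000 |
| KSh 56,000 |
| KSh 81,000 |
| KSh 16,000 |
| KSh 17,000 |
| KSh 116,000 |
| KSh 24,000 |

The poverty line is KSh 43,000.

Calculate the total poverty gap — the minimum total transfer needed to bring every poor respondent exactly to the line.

Below z: KSh 16,000, KSh 17,000, KSh 24,000 (q = 3 of N = 7).
Individual gaps: 43000−16000 = 27000; 43000−17000 = 26000; 43000−24000 = 19000.
Aggregate gap = KSh 72,000.

KSh 72,000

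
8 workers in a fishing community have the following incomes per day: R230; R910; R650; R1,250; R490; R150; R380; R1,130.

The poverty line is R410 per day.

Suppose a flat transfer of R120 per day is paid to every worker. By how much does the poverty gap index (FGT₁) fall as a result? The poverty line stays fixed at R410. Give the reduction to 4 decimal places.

0.0823

Before: below the line — R150, R230, R380; poverty gap index (FGT₁) = 0.143293.
After the R120 transfer: below the line — R270, R350; poverty gap index (FGT₁) = 0.060976.
Reduction = 0.143293 − 0.060976 = 0.0823.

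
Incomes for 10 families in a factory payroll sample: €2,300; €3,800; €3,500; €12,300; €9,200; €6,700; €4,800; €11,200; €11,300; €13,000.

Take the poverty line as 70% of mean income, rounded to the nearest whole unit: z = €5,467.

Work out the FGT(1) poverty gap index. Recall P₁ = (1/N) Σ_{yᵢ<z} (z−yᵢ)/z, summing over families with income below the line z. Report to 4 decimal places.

0.1366

Poor units: €2,300, €3,500, €3,800, €4,800 (q = 4 of N = 10).
Relative gaps: (5467−2300)/5467 = 0.5793; (5467−3500)/5467 = 0.3598; (5467−3800)/5467 = 0.3049; (5467−4800)/5467 = 0.1220.
Σ = 1.366014. Dividing by the full population N = 10 gives P₁ = 0.1366.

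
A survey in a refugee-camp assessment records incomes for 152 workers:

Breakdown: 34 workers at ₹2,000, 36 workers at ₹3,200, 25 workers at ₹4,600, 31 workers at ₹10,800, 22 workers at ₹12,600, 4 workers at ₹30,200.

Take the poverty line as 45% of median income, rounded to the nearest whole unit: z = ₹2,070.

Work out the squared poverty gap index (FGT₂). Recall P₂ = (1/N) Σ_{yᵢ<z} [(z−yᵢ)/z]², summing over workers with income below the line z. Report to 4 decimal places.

0.0003

Below z: 34×₹2,000 (q = 34 of N = 152).
Gap ratios (z−y)/z: (2070−2000)/2070 = 0.0338 (×34).
Squared: 0.0011 (×34).
Sum = 0.038881; P₂ = 0.038881 / 152 = 0.0003.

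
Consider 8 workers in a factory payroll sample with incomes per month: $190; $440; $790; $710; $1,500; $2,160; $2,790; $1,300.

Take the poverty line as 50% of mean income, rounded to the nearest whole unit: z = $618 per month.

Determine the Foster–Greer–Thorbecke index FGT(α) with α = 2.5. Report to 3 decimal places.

0.055

Below the line: $190, $440 (q = 2 of N = 8).
Shortfall ratios: (618−190)/618 = 0.6926; (618−440)/618 = 0.2880.
Raised to α = 2.5: 0.39915; 0.04452.
Sum = 0.443674; FGT(2.5) = 0.443674 / 8 = 0.055.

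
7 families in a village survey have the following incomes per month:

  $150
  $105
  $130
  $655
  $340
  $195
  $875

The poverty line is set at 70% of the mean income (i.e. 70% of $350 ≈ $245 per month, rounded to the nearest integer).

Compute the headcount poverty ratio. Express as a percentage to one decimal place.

4 of the 7 families have income below $245.
H = 4/7 = 57.1%.

57.1%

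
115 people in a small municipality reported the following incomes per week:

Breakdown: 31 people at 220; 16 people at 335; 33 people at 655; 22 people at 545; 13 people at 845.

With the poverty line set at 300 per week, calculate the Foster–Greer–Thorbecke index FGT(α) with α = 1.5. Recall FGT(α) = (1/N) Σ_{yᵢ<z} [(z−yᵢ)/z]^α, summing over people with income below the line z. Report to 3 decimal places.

Poor units: 31×220 (q = 31 of N = 115).
Relative gaps: (300−220)/300 = 0.2667 (×31).
Raised to α = 1.5: 0.13771 (×31).
Sum = 4.268888; FGT(1.5) = 4.268888 / 115 = 0.037.

0.037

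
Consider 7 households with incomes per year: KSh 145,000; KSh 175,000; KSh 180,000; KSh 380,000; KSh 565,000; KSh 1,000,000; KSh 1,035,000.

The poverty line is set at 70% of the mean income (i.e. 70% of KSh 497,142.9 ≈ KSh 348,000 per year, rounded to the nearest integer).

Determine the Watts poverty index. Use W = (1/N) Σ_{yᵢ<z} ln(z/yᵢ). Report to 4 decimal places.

0.3174

Poor units: KSh 145,000, KSh 175,000, KSh 180,000 (q = 3 of N = 7).
Log gaps: ln(348000/145000) = 0.8755; ln(348000/175000) = 0.6874; ln(348000/180000) = 0.6592.
W = 2.222131 / 7 = 0.3174.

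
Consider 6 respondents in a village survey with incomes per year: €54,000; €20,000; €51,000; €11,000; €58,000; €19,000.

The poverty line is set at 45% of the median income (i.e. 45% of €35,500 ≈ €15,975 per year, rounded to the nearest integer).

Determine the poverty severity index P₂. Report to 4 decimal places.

0.0162

Below the line: €11,000 (q = 1 of N = 6).
Relative gaps: (15975−11000)/15975 = 0.3114.
Squared: 0.0970.
Sum = 0.096985; P₂ = 0.096985 / 6 = 0.0162.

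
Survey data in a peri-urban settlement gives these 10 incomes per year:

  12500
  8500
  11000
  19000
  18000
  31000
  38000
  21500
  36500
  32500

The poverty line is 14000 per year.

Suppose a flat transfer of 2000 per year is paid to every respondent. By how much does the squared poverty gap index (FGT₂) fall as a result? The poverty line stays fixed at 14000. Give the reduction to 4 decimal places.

0.0144

Before: below the line — 8500, 11000, 12500; squared poverty gap index (FGT₂) = 0.021173.
After the 2000 transfer: below the line — 10500, 13000; squared poverty gap index (FGT₂) = 0.006760.
Reduction = 0.021173 − 0.006760 = 0.0144.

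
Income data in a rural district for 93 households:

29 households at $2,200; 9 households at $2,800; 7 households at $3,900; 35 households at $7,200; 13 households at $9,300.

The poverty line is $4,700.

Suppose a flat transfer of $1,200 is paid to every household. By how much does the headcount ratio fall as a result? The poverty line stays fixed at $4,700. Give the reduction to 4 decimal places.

Before: below the line — 29×$2,200, 9×$2,800, 7×$3,900; headcount ratio = 0.483871.
After the $1,200 transfer: below the line — 29×$3,400, 9×$4,000; headcount ratio = 0.408602.
Reduction = 0.483871 − 0.408602 = 0.0753.

0.0753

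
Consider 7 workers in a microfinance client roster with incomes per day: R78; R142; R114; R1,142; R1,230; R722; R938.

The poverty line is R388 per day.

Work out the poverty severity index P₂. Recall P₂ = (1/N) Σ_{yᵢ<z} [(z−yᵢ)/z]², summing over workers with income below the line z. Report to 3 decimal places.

0.220

Incomes under z: R78, R114, R142 (q = 3 of N = 7).
Gap ratios (z−y)/z: (388−78)/388 = 0.7990; (388−114)/388 = 0.7062; (388−142)/388 = 0.6340.
Squared: 0.6384; 0.4987; 0.4020.
Sum = 1.539032; P₂ = 1.539032 / 7 = 0.220.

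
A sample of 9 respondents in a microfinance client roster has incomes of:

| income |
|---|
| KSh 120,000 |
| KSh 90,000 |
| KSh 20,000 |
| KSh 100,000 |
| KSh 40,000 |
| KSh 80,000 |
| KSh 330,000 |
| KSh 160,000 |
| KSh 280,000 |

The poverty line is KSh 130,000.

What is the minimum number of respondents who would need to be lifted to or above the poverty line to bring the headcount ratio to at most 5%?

6

Currently q = 6 of N = 9 are below the line (H = 0.667).
A headcount ratio of at most 5% allows at most ⌊0.05 × 9⌋ = 0 poor respondents.
So at least 6 − 0 = 6 must be lifted.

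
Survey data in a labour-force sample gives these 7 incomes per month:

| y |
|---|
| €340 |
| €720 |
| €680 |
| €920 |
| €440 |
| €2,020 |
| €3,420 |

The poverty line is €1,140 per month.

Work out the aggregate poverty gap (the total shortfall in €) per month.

Below z: €340, €440, €680, €720, €920 (q = 5 of N = 7).
Individual gaps: 1140−340 = 800; 1140−440 = 700; 1140−680 = 460; 1140−720 = 420; 1140−920 = 220.
Aggregate gap = €2,600.

€2,600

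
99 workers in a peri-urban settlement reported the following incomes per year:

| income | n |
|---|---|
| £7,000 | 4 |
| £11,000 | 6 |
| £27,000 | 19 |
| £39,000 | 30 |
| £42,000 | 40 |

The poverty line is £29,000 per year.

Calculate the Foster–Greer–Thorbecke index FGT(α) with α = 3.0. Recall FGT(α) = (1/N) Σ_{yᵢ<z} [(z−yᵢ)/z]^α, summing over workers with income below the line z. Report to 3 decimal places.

Incomes under z: 4×£7,000, 6×£11,000, 19×£27,000 (q = 29 of N = 99).
Relative gaps: (29000−7000)/29000 = 0.7586 (×4); (29000−11000)/29000 = 0.6207 (×6); (29000−27000)/29000 = 0.0690 (×19).
Raised to α = 3.0: 0.43659 (×4); 0.23912 (×6); 0.00033 (×19).
Sum = 3.187339; FGT(3.0) = 3.187339 / 99 = 0.032.

0.032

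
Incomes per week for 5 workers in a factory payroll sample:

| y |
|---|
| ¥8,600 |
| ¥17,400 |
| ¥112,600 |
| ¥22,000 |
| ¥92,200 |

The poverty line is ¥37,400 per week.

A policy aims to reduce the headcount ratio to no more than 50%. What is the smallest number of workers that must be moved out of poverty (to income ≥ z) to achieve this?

Currently q = 3 of N = 5 are below the line (H = 0.600).
A headcount ratio of at most 50% allows at most ⌊0.50 × 5⌋ = 2 poor workers.
So at least 3 − 2 = 1 must be lifted.

1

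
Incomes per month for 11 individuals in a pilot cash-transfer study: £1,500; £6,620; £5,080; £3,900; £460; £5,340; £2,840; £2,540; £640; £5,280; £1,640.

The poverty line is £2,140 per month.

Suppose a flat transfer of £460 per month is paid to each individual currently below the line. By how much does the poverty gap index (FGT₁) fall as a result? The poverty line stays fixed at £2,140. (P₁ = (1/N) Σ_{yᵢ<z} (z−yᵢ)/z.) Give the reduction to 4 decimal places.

Before: below the line — £460, £640, £1,500, £1,640; poverty gap index (FGT₁) = 0.183517.
After the £460 transfer: below the line — £920, £1,100, £1,960, £2,100; poverty gap index (FGT₁) = 0.105353.
Reduction = 0.183517 − 0.105353 = 0.0782.

0.0782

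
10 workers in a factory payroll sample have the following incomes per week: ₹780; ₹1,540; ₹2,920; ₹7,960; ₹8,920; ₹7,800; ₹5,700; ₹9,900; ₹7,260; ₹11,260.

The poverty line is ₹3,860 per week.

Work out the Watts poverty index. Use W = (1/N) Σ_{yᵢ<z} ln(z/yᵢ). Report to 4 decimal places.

0.2797

Below z: ₹780, ₹1,540, ₹2,920 (q = 3 of N = 10).
Log shortfalls: ln(3860/780) = 1.5991; ln(3860/1540) = 0.9189; ln(3860/2920) = 0.2791.
W = 2.797097 / 10 = 0.2797.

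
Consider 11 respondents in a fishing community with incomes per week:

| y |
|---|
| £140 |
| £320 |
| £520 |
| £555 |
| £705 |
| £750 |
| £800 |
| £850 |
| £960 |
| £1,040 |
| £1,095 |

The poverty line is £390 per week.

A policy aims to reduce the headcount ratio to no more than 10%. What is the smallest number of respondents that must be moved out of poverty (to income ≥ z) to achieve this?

1

Currently q = 2 of N = 11 are below the line (H = 0.182).
A headcount ratio of at most 10% allows at most ⌊0.10 × 11⌋ = 1 poor respondents.
So at least 2 − 1 = 1 must be lifted.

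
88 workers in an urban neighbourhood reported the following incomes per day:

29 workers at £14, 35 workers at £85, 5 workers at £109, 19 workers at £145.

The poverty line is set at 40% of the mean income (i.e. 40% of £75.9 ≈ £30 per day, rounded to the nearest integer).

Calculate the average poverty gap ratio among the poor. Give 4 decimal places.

0.5333

Poor units: 29×£14 (q = 29 of N = 88).
Relative gaps: 0.5333 (×29); sum = 15.466667.
I averages over the q = 29 poor units only: 15.466667 / 29 = 0.5333.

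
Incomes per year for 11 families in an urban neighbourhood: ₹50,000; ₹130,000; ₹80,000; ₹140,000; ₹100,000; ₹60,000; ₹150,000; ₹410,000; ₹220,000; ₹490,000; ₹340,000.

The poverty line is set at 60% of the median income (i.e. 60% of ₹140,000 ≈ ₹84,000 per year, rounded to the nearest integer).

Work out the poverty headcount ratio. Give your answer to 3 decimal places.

3 of the 11 families have income below ₹84,000.
H = 3/11 = 0.273.

0.273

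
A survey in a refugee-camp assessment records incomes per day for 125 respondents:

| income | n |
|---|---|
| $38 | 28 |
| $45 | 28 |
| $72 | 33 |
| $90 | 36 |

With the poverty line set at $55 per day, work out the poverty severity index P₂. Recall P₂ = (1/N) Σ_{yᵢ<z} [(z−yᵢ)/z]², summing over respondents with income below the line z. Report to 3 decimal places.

Below z: 28×$38, 28×$45 (q = 56 of N = 125).
Relative gaps: (55−38)/55 = 0.3091 (×28); (55−45)/55 = 0.1818 (×28).
Squared: 0.0955 (×28); 0.0331 (×28).
Sum = 3.600661; P₂ = 3.600661 / 125 = 0.029.

0.029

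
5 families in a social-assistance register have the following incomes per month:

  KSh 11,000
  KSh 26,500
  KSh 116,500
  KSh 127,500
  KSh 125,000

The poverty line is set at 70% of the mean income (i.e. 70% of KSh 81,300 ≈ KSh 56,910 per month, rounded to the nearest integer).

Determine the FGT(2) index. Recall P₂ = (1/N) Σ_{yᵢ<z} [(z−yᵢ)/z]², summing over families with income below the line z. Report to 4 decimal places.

Below the line: KSh 11,000, KSh 26,500 (q = 2 of N = 5).
Relative gaps: (56910−11000)/56910 = 0.8067; (56910−26500)/56910 = 0.5344.
Squared: 0.6508; 0.2855.
Sum = 0.936317; P₂ = 0.936317 / 5 = 0.1873.

0.1873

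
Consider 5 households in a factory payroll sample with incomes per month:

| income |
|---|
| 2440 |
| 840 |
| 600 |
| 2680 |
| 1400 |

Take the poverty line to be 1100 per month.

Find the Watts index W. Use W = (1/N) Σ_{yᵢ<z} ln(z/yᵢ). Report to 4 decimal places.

Below z: 600, 840 (q = 2 of N = 5).
Log shortfalls: ln(1100/600) = 0.6061; ln(1100/840) = 0.2697.
W = 0.875799 / 5 = 0.1752.

0.1752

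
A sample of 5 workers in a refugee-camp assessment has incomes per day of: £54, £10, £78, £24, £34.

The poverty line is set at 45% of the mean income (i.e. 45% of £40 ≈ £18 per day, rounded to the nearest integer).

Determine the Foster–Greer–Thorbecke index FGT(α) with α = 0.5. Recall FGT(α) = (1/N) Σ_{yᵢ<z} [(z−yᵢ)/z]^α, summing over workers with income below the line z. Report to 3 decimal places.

Below z: £10 (q = 1 of N = 5).
Shortfall ratios: (18−10)/18 = 0.4444.
Raised to α = 0.5: 0.66667.
Sum = 0.666667; FGT(0.5) = 0.666667 / 5 = 0.133.

0.133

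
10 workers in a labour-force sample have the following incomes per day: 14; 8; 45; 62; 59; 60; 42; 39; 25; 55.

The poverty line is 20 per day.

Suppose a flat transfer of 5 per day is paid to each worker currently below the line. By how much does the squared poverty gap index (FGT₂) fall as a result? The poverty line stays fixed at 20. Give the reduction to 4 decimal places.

Before: below the line — 8, 14; squared poverty gap index (FGT₂) = 0.045000.
After the 5 transfer: below the line — 13, 19; squared poverty gap index (FGT₂) = 0.012500.
Reduction = 0.045000 − 0.012500 = 0.0325.

0.0325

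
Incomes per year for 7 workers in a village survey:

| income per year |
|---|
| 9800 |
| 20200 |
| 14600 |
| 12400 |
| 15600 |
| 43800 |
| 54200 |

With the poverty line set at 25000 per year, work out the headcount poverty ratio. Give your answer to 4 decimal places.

0.7143

5 of the 7 workers have income below 25000.
H = 5/7 = 0.7143.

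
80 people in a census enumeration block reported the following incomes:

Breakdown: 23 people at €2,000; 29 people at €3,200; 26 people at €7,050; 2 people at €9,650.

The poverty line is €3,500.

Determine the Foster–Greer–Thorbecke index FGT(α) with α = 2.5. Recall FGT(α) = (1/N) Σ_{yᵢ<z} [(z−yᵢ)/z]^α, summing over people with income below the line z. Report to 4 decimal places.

Below the line: 23×€2,000, 29×€3,200 (q = 52 of N = 80).
Normalized shortfalls: (3500−2000)/3500 = 0.4286 (×23); (3500−3200)/3500 = 0.0857 (×29).
Raised to α = 2.5: 0.12024 (×23); 0.00215 (×29).
Sum = 2.827956; FGT(2.5) = 2.827956 / 80 = 0.0353.

0.0353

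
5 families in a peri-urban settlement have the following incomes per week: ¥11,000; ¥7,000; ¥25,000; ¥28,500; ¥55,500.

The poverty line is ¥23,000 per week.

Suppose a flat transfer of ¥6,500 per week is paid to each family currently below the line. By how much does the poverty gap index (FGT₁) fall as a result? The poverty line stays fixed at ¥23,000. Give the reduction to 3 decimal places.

0.113

Before: below the line — ¥7,000, ¥11,000; poverty gap index (FGT₁) = 0.24348.
After the ¥6,500 transfer: below the line — ¥13,500, ¥17,500; poverty gap index (FGT₁) = 0.13043.
Reduction = 0.24348 − 0.13043 = 0.113.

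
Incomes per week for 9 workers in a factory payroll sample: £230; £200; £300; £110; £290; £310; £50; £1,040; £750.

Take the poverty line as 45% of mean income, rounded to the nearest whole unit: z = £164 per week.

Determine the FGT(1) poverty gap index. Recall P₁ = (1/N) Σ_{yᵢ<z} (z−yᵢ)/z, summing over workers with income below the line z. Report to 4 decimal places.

0.1138

Below z: £50, £110 (q = 2 of N = 9).
Normalized shortfalls: (164−50)/164 = 0.6951; (164−110)/164 = 0.3293.
Σ = 1.024390. Dividing by the full population N = 9 gives P₁ = 0.1138.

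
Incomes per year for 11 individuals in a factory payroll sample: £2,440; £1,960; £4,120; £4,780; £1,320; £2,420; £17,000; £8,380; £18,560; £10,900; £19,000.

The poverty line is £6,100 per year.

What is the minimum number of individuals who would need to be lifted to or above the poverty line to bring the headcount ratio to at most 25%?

6 of the 11 individuals are poor, so H = 6/11 = 0.545.
A headcount ratio of at most 25% allows at most ⌊0.25 × 11⌋ = 2 poor individuals.
So at least 6 − 2 = 4 must be lifted.

4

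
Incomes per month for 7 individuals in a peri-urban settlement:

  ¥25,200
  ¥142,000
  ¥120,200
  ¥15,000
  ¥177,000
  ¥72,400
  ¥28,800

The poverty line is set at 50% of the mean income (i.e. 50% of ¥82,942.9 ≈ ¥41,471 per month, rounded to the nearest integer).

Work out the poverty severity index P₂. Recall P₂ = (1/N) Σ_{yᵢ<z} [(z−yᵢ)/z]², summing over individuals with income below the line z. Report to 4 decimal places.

0.0935

Below the line: ¥15,000, ¥25,200, ¥28,800 (q = 3 of N = 7).
Relative gaps: (41471−15000)/41471 = 0.6383; (41471−25200)/41471 = 0.3923; (41471−28800)/41471 = 0.3055.
Squared: 0.4074; 0.1539; 0.0934.
Sum = 0.654718; P₂ = 0.654718 / 7 = 0.0935.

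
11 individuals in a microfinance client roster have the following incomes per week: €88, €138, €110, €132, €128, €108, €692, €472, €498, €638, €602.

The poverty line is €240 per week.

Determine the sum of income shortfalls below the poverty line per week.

Incomes under z: €88, €108, €110, €128, €132, €138 (q = 6 of N = 11).
Individual gaps: 240−88 = 152; 240−108 = 132; 240−110 = 130; 240−128 = 112; 240−132 = 108; 240−138 = 102.
Aggregate gap = €736.

€736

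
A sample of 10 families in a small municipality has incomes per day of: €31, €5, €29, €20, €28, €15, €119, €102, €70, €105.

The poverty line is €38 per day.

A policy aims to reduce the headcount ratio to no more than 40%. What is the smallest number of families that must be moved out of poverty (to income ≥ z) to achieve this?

6 of the 10 families are poor, so H = 6/10 = 0.600.
A headcount ratio of at most 40% allows at most ⌊0.40 × 10⌋ = 4 poor families.
So at least 6 − 4 = 2 must be lifted.

2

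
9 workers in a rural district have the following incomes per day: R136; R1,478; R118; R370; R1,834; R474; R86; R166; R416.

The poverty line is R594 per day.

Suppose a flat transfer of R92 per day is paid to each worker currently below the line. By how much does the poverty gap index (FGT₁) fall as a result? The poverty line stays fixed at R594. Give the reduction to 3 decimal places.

0.120

Before: below the line — R86, R118, R136, R166, R370, R416, R474; poverty gap index (FGT₁) = 0.44744.
After the R92 transfer: below the line — R178, R210, R228, R258, R462, R508, R566; poverty gap index (FGT₁) = 0.32697.
Reduction = 0.44744 − 0.32697 = 0.120.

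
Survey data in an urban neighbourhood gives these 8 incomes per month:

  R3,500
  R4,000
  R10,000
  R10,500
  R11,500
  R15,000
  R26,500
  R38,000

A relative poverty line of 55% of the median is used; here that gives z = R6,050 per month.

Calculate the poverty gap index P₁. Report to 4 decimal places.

Incomes under z: R3,500, R4,000 (q = 2 of N = 8).
Shortfall ratios: (6050−3500)/6050 = 0.4215; (6050−4000)/6050 = 0.3388.
Sum of shortfalls = 0.760331; P₁ averages over all N: 0.760331 / 8 = 0.0950.

0.0950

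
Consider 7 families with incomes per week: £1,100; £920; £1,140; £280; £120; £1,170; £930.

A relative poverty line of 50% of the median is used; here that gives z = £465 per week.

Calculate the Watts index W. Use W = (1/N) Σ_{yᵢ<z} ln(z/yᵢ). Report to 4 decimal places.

0.2660

Below the line: £120, £280 (q = 2 of N = 7).
Log gaps: ln(465/120) = 1.3545; ln(465/280) = 0.5072.
W = 1.861793 / 7 = 0.2660.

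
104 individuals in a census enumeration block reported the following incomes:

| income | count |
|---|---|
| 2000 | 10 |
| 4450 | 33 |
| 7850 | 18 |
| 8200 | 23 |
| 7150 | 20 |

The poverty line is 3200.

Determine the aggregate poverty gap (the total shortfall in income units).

Poor units: 10×2000 (q = 10 of N = 104).
Individual gaps: 10×(3200−2000) = 12000.
Aggregate gap = 12000.

12000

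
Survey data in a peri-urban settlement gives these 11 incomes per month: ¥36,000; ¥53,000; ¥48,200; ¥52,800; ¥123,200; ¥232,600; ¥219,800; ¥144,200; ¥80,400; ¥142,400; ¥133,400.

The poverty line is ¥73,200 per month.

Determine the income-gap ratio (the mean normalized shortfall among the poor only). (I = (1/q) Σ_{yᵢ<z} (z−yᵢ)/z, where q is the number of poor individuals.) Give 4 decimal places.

Poor units: ¥36,000, ¥48,200, ¥52,800, ¥53,000 (q = 4 of N = 11).
Relative gaps: 0.5082, 0.3415, 0.2787, 0.2760; sum = 1.404372.
The income-gap ratio divides by q (the poor only): 1.404372 / 4 = 0.3511.

0.3511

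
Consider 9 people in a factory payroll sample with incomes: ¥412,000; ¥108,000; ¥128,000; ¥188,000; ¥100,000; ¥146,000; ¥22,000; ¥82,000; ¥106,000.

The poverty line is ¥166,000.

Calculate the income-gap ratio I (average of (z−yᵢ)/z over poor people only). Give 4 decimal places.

0.4045

Incomes under z: ¥22,000, ¥82,000, ¥100,000, ¥106,000, ¥108,000, ¥128,000, ¥146,000 (q = 7 of N = 9).
Shortfall ratios (z−y)/z: 0.8675, 0.5060, 0.3976, 0.3614, 0.3494, 0.2289, 0.1205; sum = 2.831325.
I averages over the q = 7 poor units only: 2.831325 / 7 = 0.4045.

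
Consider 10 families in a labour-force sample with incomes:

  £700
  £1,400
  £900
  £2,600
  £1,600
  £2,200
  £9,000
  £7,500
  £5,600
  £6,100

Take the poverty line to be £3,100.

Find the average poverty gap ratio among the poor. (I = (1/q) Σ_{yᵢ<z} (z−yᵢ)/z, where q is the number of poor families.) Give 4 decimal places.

Incomes under z: £700, £900, £1,400, £1,600, £2,200, £2,600 (q = 6 of N = 10).
Relative gaps: 0.7742, 0.7097, 0.5484, 0.4839, 0.2903, 0.1613; sum = 2.967742.
The income-gap ratio divides by q (the poor only): 2.967742 / 6 = 0.4946.

0.4946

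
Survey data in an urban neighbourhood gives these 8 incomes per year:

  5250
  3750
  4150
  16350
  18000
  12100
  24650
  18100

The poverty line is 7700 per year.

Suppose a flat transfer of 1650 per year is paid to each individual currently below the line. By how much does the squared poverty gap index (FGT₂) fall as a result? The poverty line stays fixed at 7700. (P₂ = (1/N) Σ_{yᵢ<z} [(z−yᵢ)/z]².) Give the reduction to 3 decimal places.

0.052

Before: below the line — 3750, 4150, 5250; squared poverty gap index (FGT₂) = 0.07212.
After the 1650 transfer: below the line — 5400, 5800, 6900; squared poverty gap index (FGT₂) = 0.02011.
Reduction = 0.07212 − 0.02011 = 0.052.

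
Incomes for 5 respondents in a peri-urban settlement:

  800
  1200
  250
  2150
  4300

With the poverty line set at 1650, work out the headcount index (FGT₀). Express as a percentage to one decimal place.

60.0%

3 of the 5 respondents have income below 1650.
H = 3/5 = 60.0%.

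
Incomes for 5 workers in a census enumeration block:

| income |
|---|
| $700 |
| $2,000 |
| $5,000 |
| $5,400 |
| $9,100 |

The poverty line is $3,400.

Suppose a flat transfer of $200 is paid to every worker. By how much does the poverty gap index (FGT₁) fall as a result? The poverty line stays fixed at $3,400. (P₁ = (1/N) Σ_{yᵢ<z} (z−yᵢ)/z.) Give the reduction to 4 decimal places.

Before: below the line — $700, $2,000; poverty gap index (FGT₁) = 0.241176.
After the $200 transfer: below the line — $900, $2,200; poverty gap index (FGT₁) = 0.217647.
Reduction = 0.241176 − 0.217647 = 0.0235.

0.0235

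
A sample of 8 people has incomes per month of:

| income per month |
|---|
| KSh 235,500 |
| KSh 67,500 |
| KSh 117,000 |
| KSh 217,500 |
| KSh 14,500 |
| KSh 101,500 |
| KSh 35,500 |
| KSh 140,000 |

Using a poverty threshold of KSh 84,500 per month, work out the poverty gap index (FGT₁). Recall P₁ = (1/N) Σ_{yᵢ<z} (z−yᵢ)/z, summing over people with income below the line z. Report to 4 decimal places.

Incomes under z: KSh 14,500, KSh 35,500, KSh 67,500 (q = 3 of N = 8).
Relative gaps: (84500−14500)/84500 = 0.8284; (84500−35500)/84500 = 0.5799; (84500−67500)/84500 = 0.2012.
Σ = 1.609467. Dividing by the full population N = 8 gives P₁ = 0.2012.

0.2012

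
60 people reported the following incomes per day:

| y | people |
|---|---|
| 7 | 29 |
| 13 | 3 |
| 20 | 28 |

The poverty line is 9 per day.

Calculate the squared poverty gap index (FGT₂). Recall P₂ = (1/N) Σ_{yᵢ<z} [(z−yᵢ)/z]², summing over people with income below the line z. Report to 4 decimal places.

Poor units: 29×7 (q = 29 of N = 60).
Shortfall ratios: (9−7)/9 = 0.2222 (×29).
Squared: 0.0494 (×29).
Sum = 1.432099; P₂ = 1.432099 / 60 = 0.0239.

0.0239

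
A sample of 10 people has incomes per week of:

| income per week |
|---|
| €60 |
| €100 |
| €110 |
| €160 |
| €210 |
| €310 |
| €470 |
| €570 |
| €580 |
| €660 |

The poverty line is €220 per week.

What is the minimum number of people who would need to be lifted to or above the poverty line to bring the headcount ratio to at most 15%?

Currently q = 5 of N = 10 are below the line (H = 0.500).
A headcount ratio of at most 15% allows at most ⌊0.15 × 10⌋ = 1 poor people.
So at least 5 − 1 = 4 must be lifted.

4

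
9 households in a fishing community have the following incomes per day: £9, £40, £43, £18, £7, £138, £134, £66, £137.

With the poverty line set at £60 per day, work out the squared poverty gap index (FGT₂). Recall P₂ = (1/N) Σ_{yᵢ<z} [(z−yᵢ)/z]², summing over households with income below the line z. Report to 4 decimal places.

Incomes under z: £7, £9, £18, £40, £43 (q = 5 of N = 9).
Shortfall ratios: (60−7)/60 = 0.8833; (60−9)/60 = 0.8500; (60−18)/60 = 0.7000; (60−40)/60 = 0.3333; (60−43)/60 = 0.2833.
Squared: 0.7803; 0.7225; 0.4900; 0.1111; 0.0803.
Sum = 2.184167; P₂ = 2.184167 / 9 = 0.2427.

0.2427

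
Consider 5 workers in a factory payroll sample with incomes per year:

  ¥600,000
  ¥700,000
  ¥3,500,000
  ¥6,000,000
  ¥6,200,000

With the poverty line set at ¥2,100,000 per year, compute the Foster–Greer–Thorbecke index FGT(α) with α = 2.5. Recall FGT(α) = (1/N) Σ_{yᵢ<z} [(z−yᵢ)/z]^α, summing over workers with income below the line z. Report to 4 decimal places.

Incomes under z: ¥600,000, ¥700,000 (q = 2 of N = 5).
Shortfall ratios: (2100000−600000)/2100000 = 0.7143; (2100000−700000)/2100000 = 0.6667.
Raised to α = 2.5: 0.43120; 0.36289.
Sum = 0.794089; FGT(2.5) = 0.794089 / 5 = 0.1588.

0.1588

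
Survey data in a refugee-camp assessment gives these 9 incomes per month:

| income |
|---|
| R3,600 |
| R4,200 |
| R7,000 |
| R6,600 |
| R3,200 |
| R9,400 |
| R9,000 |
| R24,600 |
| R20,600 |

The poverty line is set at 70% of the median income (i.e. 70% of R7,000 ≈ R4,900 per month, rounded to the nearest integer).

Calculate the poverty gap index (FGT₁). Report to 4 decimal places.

0.0839

Poor units: R3,200, R3,600, R4,200 (q = 3 of N = 9).
Relative gaps: (4900−3200)/4900 = 0.3469; (4900−3600)/4900 = 0.2653; (4900−4200)/4900 = 0.1429.
Sum of shortfalls = 0.755102; P₁ averages over all N: 0.755102 / 9 = 0.0839.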